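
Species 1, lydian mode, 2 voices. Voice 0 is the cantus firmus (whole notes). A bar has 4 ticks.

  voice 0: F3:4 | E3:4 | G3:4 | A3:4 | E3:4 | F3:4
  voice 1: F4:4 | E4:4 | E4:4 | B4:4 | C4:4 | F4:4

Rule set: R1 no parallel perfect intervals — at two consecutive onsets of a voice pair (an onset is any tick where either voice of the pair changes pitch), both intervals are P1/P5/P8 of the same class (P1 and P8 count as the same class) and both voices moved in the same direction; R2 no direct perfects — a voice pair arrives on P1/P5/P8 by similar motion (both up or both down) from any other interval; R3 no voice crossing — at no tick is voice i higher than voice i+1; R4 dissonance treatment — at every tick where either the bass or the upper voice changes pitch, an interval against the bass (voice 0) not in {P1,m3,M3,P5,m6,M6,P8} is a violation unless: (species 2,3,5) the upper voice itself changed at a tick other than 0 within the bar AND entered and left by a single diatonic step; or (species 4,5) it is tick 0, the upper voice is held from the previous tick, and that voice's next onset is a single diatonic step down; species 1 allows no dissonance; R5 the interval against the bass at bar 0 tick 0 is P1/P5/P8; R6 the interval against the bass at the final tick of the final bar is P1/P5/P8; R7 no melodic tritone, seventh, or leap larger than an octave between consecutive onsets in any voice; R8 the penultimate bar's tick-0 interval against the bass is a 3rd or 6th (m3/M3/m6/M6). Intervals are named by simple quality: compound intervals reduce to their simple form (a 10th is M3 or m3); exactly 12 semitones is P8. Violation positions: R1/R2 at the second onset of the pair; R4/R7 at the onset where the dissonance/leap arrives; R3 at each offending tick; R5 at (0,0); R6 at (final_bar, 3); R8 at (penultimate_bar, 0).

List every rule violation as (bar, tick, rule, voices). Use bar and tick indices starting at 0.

(1, 0, R1, (0, 1))
(3, 0, R4, (0, 1))
(4, 0, R7, (1,))
(5, 0, R2, (0, 1))

bar 0: v0=F3 v1=F4 downbeat P8
bar 1: v0=E3 v1=E4 downbeat P8
bar 2: v0=G3 v1=E4 downbeat M6
bar 3: v0=A3 v1=B4 downbeat M2
bar 4: v0=E3 v1=C4 downbeat m6
bar 5: v0=F3 v1=F4 downbeat P8
  -> R1 @ bar 1 tick 0 v(0, 1): F3/F4 P8 -> E3/E4 P8 similar
  -> R4 @ bar 3 tick 0 v(0, 1): A3/B4 M2 untreated
  -> R7 @ bar 4 tick 0 v(1,): B4->C4 leap 11st
  -> R2 @ bar 5 tick 0 v(0, 1): E3/C4 m6 -> F3/F4 P8 similar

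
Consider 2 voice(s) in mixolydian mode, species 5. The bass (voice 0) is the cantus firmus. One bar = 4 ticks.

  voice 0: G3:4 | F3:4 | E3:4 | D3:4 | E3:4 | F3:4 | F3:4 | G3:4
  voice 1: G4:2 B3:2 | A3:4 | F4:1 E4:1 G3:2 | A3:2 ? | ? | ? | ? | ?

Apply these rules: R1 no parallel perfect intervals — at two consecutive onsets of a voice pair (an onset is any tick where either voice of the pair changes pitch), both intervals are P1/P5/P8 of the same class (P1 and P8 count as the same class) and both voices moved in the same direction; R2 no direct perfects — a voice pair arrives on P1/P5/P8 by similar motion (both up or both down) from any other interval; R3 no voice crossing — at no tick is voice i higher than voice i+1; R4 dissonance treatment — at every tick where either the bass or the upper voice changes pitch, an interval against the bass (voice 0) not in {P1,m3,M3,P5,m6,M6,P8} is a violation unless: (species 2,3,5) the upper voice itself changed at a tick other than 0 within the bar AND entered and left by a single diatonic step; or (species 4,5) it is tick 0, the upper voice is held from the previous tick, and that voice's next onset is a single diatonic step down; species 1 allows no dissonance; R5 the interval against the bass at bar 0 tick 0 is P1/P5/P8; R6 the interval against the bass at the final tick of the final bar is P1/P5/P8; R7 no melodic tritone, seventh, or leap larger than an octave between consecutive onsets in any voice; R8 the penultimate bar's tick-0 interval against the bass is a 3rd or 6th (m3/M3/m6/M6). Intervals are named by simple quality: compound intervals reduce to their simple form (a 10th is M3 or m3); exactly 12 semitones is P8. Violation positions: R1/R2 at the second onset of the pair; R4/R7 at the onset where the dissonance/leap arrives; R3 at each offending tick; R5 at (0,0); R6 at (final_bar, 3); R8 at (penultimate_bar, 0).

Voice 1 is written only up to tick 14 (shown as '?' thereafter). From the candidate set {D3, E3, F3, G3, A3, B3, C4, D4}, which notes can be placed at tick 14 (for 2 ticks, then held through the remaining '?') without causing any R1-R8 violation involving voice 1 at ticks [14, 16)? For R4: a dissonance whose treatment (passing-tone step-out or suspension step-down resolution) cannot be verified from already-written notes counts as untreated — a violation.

D3: legal
E3: violates R4
F3: legal
G3: violates R4
A3: legal
B3: legal
C4: violates R4
D4: legal

{A3, B3, D3, D4, F3}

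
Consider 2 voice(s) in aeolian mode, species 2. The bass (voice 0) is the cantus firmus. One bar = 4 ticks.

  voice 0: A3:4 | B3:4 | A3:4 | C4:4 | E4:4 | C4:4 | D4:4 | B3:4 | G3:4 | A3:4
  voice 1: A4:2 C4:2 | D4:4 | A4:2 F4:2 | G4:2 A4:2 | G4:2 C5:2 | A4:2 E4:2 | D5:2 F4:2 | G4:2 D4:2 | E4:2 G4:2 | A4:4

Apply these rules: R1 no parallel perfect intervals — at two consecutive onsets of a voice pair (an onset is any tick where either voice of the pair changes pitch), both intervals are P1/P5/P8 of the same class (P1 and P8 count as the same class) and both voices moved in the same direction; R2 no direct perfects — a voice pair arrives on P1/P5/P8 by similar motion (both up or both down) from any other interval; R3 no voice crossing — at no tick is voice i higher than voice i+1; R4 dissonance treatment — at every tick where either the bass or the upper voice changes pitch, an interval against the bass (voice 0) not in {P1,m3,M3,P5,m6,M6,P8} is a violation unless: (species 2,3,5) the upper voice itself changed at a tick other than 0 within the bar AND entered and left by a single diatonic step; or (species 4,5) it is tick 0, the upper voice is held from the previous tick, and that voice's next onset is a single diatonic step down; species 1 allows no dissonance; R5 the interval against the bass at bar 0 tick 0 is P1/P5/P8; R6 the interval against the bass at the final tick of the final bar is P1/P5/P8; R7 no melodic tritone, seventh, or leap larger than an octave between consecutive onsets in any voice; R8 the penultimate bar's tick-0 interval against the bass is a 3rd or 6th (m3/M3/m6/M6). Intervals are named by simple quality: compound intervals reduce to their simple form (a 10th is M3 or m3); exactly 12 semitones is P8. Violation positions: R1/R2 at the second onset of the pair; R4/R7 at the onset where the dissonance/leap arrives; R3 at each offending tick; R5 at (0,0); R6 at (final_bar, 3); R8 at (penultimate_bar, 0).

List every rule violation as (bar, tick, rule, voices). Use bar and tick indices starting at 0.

(3, 0, R2, (0, 1))
(6, 0, R2, (0, 1))
(6, 0, R7, (1,))
(9, 0, R1, (0, 1))

bar 0: v0=A3 v1=A4 downbeat P8
bar 1: v0=B3 v1=D4 downbeat m3
bar 2: v0=A3 v1=A4 downbeat P8
bar 3: v0=C4 v1=G4 downbeat P5
bar 4: v0=E4 v1=G4 downbeat m3
bar 5: v0=C4 v1=A4 downbeat M6
bar 6: v0=D4 v1=D5 downbeat P8
bar 7: v0=B3 v1=G4 downbeat m6
bar 8: v0=G3 v1=E4 downbeat M6
bar 9: v0=A3 v1=A4 downbeat P8
  -> R2 @ bar 3 tick 0 v(0, 1): A3/F4 m6 -> C4/G4 P5 similar
  -> R2 @ bar 6 tick 0 v(0, 1): C4/E4 M3 -> D4/D5 P8 similar
  -> R7 @ bar 6 tick 0 v(1,): E4->D5 leap 10st
  -> R1 @ bar 9 tick 0 v(0, 1): G3/G4 P8 -> A3/A4 P8 similar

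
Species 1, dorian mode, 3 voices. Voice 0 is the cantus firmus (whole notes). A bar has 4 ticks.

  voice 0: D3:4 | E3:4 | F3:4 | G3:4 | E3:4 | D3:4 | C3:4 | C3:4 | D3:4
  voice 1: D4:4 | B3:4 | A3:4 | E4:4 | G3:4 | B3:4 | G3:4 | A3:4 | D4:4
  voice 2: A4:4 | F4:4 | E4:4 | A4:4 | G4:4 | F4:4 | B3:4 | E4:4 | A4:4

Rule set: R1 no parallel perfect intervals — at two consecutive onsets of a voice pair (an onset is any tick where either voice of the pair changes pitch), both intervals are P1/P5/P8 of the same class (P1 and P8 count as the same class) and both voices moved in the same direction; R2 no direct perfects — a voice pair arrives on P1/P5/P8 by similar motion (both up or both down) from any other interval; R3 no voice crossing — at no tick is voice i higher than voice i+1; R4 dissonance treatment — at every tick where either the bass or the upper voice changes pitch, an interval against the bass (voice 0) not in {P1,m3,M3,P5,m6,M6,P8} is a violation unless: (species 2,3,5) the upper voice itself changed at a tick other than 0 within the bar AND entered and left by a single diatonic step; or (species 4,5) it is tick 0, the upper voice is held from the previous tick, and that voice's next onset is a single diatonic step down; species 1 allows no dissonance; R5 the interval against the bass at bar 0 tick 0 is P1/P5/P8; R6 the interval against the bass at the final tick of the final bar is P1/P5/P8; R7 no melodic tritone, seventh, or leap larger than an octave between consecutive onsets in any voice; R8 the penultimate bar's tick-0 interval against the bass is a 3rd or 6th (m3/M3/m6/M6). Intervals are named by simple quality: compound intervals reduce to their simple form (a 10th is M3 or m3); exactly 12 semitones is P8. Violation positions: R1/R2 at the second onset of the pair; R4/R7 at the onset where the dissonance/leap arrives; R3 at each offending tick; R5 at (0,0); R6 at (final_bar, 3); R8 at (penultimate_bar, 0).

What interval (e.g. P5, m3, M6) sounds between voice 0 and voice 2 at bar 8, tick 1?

P5

voice 0=D3 voice 2=A4 -> P5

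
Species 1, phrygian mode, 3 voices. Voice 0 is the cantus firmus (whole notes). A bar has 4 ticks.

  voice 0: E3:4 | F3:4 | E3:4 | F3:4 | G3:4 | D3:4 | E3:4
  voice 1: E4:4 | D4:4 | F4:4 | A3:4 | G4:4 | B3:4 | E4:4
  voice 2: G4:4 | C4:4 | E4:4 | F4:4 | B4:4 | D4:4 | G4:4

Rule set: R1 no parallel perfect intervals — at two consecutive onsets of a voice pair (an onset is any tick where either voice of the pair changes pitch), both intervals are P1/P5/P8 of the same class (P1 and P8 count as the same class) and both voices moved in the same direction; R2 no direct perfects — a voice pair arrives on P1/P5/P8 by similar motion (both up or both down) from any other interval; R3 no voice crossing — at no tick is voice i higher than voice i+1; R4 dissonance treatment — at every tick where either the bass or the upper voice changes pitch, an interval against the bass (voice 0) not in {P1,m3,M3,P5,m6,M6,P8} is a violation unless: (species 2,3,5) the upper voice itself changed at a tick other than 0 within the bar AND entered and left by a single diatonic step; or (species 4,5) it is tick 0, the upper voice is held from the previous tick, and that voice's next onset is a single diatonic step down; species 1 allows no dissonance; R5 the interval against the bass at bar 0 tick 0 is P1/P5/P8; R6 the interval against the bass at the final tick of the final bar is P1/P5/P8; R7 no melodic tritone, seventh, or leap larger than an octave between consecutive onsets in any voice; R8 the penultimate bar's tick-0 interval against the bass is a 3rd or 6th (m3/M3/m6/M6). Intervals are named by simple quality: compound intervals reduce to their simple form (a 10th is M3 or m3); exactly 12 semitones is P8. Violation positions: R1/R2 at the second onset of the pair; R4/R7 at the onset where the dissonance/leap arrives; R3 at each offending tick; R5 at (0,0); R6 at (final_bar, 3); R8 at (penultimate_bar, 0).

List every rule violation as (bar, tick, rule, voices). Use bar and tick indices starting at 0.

bar 0: v0=E3 v1=E4 v2=G4 downbeat m3
bar 1: v0=F3 v1=D4 v2=C4 downbeat P5
bar 2: v0=E3 v1=F4 v2=E4 downbeat P8
bar 3: v0=F3 v1=A3 v2=F4 downbeat P8
bar 4: v0=G3 v1=G4 v2=B4 downbeat M3
bar 5: v0=D3 v1=B3 v2=D4 downbeat P8
bar 6: v0=E3 v1=E4 v2=G4 downbeat m3
  -> R5 @ bar 0 tick 0 v(0, 2): opens on m3
  -> R3 @ bar 1 tick 0 v(1, 2): D4 above C4
  -> R3 @ bar 1 tick 1 v(1, 2): D4 above C4
  -> R3 @ bar 1 tick 2 v(1, 2): D4 above C4
  -> R3 @ bar 1 tick 3 v(1, 2): D4 above C4
  -> R3 @ bar 2 tick 0 v(1, 2): F4 above E4
  -> R4 @ bar 2 tick 0 v(0, 1): E3/F4 m2 untreated
  -> R3 @ bar 2 tick 1 v(1, 2): F4 above E4
  -> R3 @ bar 2 tick 2 v(1, 2): F4 above E4
  -> R3 @ bar 2 tick 3 v(1, 2): F4 above E4
  -> R1 @ bar 3 tick 0 v(0, 2): E3/E4 P8 -> F3/F4 P8 similar
  -> R2 @ bar 4 tick 0 v(0, 1): F3/A3 M3 -> G3/G4 P8 similar
  -> R7 @ bar 4 tick 0 v(1,): A3->G4 leap 10st
  -> R7 @ bar 4 tick 0 v(2,): F4->B4 leap 6st
  -> R2 @ bar 5 tick 0 v(0, 2): G3/B4 M3 -> D3/D4 P8 similar
  -> R8 @ bar 5 tick 0 v(0, 2): penult P8 not 3rd/6th
  -> R2 @ bar 6 tick 0 v(0, 1): D3/B3 M6 -> E3/E4 P8 similar
  -> R6 @ bar 6 tick 3 v(0, 2): closes on m3

(0, 0, R5, (0, 2))
(1, 0, R3, (1, 2))
(1, 1, R3, (1, 2))
(1, 2, R3, (1, 2))
(1, 3, R3, (1, 2))
(2, 0, R3, (1, 2))
(2, 0, R4, (0, 1))
(2, 1, R3, (1, 2))
(2, 2, R3, (1, 2))
(2, 3, R3, (1, 2))
(3, 0, R1, (0, 2))
(4, 0, R2, (0, 1))
(4, 0, R7, (1,))
(4, 0, R7, (2,))
(5, 0, R2, (0, 2))
(5, 0, R8, (0, 2))
(6, 0, R2, (0, 1))
(6, 3, R6, (0, 2))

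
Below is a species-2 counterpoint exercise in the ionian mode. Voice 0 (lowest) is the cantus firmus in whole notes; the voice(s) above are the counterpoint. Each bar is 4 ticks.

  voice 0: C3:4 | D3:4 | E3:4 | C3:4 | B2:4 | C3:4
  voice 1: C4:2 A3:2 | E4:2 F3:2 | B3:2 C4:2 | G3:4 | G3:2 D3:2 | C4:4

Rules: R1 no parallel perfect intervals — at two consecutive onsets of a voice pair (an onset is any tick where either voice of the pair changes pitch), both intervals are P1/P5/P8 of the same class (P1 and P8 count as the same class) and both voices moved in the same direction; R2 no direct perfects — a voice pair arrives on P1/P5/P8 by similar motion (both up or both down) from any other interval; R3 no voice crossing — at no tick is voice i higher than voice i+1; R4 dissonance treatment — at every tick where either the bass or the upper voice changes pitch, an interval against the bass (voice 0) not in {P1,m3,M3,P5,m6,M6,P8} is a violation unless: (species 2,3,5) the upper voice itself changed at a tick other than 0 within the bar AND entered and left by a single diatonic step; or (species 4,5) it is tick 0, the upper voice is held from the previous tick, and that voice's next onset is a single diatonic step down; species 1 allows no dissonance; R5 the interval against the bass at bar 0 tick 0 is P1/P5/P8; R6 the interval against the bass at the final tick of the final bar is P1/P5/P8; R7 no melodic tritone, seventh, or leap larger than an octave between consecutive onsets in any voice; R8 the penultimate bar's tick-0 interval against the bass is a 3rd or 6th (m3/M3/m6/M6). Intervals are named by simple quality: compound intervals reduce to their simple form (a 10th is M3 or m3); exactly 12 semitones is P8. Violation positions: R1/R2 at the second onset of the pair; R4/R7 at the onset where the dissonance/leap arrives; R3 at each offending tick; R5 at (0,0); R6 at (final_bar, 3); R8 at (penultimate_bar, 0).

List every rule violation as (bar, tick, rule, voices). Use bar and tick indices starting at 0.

bar 0: v0=C3 v1=C4 downbeat P8
bar 1: v0=D3 v1=E4 downbeat M2
bar 2: v0=E3 v1=B3 downbeat P5
bar 3: v0=C3 v1=G3 downbeat P5
bar 4: v0=B2 v1=G3 downbeat m6
bar 5: v0=C3 v1=C4 downbeat P8
  -> R4 @ bar 1 tick 0 v(0, 1): D3/E4 M2 untreated
  -> R7 @ bar 1 tick 2 v(1,): E4->F3 leap 11st
  -> R2 @ bar 2 tick 0 v(0, 1): D3/F3 m3 -> E3/B3 P5 similar
  -> R7 @ bar 2 tick 0 v(1,): F3->B3 leap 6st
  -> R2 @ bar 3 tick 0 v(0, 1): E3/C4 m6 -> C3/G3 P5 similar
  -> R2 @ bar 5 tick 0 v(0, 1): B2/D3 m3 -> C3/C4 P8 similar
  -> R7 @ bar 5 tick 0 v(1,): D3->C4 leap 10st

(1, 0, R4, (0, 1))
(1, 2, R7, (1,))
(2, 0, R2, (0, 1))
(2, 0, R7, (1,))
(3, 0, R2, (0, 1))
(5, 0, R2, (0, 1))
(5, 0, R7, (1,))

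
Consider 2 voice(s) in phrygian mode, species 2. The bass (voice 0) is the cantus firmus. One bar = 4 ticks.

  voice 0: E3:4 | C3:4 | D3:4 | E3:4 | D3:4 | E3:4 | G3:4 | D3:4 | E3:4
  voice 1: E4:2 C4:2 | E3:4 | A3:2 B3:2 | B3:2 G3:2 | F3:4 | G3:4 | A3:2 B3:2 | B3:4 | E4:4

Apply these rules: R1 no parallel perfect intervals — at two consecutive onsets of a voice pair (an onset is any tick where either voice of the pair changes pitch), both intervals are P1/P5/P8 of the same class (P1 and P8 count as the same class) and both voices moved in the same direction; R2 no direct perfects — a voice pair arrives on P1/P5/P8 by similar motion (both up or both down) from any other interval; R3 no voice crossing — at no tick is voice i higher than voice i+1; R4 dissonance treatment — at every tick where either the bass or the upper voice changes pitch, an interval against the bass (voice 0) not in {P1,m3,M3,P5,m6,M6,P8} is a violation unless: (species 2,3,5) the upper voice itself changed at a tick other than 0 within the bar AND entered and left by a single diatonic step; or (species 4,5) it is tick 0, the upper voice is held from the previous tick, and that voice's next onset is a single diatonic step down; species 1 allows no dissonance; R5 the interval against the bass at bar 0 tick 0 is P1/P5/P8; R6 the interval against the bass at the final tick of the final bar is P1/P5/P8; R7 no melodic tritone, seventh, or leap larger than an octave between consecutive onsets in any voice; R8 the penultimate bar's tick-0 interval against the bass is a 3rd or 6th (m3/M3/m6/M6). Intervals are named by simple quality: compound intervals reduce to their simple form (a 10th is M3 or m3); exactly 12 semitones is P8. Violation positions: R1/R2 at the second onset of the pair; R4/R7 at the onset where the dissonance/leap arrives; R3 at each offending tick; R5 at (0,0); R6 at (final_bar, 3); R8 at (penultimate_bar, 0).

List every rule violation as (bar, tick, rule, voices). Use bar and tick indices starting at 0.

bar 0: v0=E3 v1=E4 downbeat P8
bar 1: v0=C3 v1=E3 downbeat M3
bar 2: v0=D3 v1=A3 downbeat P5
bar 3: v0=E3 v1=B3 downbeat P5
bar 4: v0=D3 v1=F3 downbeat m3
bar 5: v0=E3 v1=G3 downbeat m3
bar 6: v0=G3 v1=A3 downbeat M2
bar 7: v0=D3 v1=B3 downbeat M6
bar 8: v0=E3 v1=E4 downbeat P8
  -> R2 @ bar 2 tick 0 v(0, 1): C3/E3 M3 -> D3/A3 P5 similar
  -> R4 @ bar 6 tick 0 v(0, 1): G3/A3 M2 untreated
  -> R2 @ bar 8 tick 0 v(0, 1): D3/B3 M6 -> E3/E4 P8 similar

(2, 0, R2, (0, 1))
(6, 0, R4, (0, 1))
(8, 0, R2, (0, 1))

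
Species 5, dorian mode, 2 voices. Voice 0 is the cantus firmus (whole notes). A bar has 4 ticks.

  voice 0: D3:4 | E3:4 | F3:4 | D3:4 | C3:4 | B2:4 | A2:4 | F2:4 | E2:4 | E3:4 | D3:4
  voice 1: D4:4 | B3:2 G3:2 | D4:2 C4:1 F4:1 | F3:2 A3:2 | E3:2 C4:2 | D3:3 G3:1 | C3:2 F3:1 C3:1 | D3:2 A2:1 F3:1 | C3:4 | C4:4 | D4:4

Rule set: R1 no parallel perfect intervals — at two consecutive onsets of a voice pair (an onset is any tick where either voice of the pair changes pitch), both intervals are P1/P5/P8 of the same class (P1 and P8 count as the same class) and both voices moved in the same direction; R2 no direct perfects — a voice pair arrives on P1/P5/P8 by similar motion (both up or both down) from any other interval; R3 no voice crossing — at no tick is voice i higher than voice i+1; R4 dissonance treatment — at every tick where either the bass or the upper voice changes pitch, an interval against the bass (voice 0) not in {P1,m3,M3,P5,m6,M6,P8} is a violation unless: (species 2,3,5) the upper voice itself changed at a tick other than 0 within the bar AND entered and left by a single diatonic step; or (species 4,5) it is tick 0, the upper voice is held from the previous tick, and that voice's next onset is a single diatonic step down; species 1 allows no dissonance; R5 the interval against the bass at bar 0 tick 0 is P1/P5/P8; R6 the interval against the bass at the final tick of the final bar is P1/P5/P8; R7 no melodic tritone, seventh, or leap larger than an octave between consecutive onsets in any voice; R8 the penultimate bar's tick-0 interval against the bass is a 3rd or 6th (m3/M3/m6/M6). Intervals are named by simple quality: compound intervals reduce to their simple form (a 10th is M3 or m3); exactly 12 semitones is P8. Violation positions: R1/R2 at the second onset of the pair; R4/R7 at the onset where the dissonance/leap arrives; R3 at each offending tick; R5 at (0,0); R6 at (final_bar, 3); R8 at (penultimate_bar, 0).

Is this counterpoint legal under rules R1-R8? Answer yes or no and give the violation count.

No (1 violations)

bar 0: v0=D3 v1=D4 (P8)
bar 1: v0=E3 v1=B3 (P5)
bar 2: v0=F3 v1=D4 (M6)
bar 3: v0=D3 v1=F3 (m3)
bar 4: v0=C3 v1=E3 (M3)
bar 5: v0=B2 v1=D3 (m3)
bar 6: v0=A2 v1=C3 (m3)
bar 7: v0=F2 v1=D3 (M6)
bar 8: v0=E2 v1=C3 (m6)
bar 9: v0=E3 v1=C4 (m6)
bar 10: v0=D3 v1=D4 (P8)
  R7 @ bar5.0: C4->D3 leap 10st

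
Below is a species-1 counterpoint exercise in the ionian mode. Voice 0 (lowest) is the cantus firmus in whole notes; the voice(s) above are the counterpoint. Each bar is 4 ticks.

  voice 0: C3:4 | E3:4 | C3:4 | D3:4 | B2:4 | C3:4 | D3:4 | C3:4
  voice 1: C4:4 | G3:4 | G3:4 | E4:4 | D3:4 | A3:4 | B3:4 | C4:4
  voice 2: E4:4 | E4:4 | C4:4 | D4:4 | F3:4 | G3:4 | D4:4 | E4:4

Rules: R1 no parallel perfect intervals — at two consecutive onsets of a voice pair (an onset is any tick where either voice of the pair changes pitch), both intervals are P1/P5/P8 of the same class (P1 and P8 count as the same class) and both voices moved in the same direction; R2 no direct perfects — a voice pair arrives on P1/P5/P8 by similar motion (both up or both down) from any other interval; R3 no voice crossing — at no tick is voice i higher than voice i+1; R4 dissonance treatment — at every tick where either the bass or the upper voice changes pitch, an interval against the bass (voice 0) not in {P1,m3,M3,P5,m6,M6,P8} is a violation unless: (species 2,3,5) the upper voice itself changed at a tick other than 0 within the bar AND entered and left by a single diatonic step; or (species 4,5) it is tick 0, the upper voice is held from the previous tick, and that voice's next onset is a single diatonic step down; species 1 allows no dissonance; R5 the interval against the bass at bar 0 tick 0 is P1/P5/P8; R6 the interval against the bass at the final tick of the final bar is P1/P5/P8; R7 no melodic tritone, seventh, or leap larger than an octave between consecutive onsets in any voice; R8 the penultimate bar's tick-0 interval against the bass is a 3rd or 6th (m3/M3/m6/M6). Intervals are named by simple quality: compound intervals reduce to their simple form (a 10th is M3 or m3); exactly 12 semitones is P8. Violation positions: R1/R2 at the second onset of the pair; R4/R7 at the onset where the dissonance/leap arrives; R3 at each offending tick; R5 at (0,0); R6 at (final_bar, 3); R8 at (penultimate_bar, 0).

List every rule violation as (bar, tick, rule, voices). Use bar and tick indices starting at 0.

(0, 0, R5, (0, 2))
(2, 0, R1, (0, 2))
(3, 0, R1, (0, 2))
(3, 0, R3, (1, 2))
(3, 0, R4, (0, 1))
(3, 1, R3, (1, 2))
(3, 2, R3, (1, 2))
(3, 3, R3, (1, 2))
(4, 0, R4, (0, 2))
(4, 0, R7, (1,))
(5, 0, R2, (0, 2))
(5, 0, R3, (1, 2))
(5, 1, R3, (1, 2))
(5, 2, R3, (1, 2))
(5, 3, R3, (1, 2))
(6, 0, R2, (0, 2))
(6, 0, R8, (0, 2))
(7, 3, R6, (0, 2))

bar 0: v0=C3 v1=C4 v2=E4 downbeat M3
bar 1: v0=E3 v1=G3 v2=E4 downbeat P8
bar 2: v0=C3 v1=G3 v2=C4 downbeat P8
bar 3: v0=D3 v1=E4 v2=D4 downbeat P8
bar 4: v0=B2 v1=D3 v2=F3 downbeat TT
bar 5: v0=C3 v1=A3 v2=G3 downbeat P5
bar 6: v0=D3 v1=B3 v2=D4 downbeat P8
bar 7: v0=C3 v1=C4 v2=E4 downbeat M3
  -> R5 @ bar 0 tick 0 v(0, 2): opens on M3
  -> R1 @ bar 2 tick 0 v(0, 2): E3/E4 P8 -> C3/C4 P8 similar
  -> R1 @ bar 3 tick 0 v(0, 2): C3/C4 P8 -> D3/D4 P8 similar
  -> R3 @ bar 3 tick 0 v(1, 2): E4 above D4
  -> R4 @ bar 3 tick 0 v(0, 1): D3/E4 M2 untreated
  -> R3 @ bar 3 tick 1 v(1, 2): E4 above D4
  -> R3 @ bar 3 tick 2 v(1, 2): E4 above D4
  -> R3 @ bar 3 tick 3 v(1, 2): E4 above D4
  -> R4 @ bar 4 tick 0 v(0, 2): B2/F3 TT untreated
  -> R7 @ bar 4 tick 0 v(1,): E4->D3 leap 14st
  -> R2 @ bar 5 tick 0 v(0, 2): B2/F3 TT -> C3/G3 P5 similar
  -> R3 @ bar 5 tick 0 v(1, 2): A3 above G3
  -> R3 @ bar 5 tick 1 v(1, 2): A3 above G3
  -> R3 @ bar 5 tick 2 v(1, 2): A3 above G3
  -> R3 @ bar 5 tick 3 v(1, 2): A3 above G3
  -> R2 @ bar 6 tick 0 v(0, 2): C3/G3 P5 -> D3/D4 P8 similar
  -> R8 @ bar 6 tick 0 v(0, 2): penult P8 not 3rd/6th
  -> R6 @ bar 7 tick 3 v(0, 2): closes on M3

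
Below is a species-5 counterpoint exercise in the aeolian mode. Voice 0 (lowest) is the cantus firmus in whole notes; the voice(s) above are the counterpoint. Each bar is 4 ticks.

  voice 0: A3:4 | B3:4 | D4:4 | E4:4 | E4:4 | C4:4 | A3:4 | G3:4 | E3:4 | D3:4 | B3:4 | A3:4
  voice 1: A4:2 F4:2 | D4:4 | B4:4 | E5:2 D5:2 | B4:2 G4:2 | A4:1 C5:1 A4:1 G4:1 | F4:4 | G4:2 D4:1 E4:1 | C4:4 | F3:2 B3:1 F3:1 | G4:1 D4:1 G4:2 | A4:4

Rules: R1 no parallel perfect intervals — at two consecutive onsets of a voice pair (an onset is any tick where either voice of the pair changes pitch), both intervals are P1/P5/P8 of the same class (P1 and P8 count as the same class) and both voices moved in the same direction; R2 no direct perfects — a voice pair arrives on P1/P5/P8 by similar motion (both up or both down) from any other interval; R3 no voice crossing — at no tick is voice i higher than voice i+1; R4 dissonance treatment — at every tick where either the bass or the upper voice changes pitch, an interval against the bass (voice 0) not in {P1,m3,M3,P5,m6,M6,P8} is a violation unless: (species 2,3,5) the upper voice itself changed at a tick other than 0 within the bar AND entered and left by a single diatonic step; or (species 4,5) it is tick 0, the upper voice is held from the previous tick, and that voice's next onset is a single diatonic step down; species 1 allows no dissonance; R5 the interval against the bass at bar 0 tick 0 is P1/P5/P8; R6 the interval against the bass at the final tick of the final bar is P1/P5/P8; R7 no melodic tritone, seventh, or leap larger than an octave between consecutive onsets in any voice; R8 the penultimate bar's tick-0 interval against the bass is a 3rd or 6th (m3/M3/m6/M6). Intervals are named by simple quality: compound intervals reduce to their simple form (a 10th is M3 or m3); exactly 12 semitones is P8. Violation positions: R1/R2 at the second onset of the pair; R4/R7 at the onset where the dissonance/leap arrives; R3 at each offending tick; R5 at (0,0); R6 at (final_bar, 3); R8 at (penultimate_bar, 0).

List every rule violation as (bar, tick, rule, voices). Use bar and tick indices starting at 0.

(3, 0, R2, (0, 1))
(3, 2, R4, (0, 1))
(9, 2, R7, (1,))
(9, 3, R7, (1,))
(10, 0, R7, (1,))

bar 0: v0=A3 v1=A4 downbeat P8
bar 1: v0=B3 v1=D4 downbeat m3
bar 2: v0=D4 v1=B4 downbeat M6
bar 3: v0=E4 v1=E5 downbeat P8
bar 4: v0=E4 v1=B4 downbeat P5
bar 5: v0=C4 v1=A4 downbeat M6
bar 6: v0=A3 v1=F4 downbeat m6
bar 7: v0=G3 v1=G4 downbeat P8
bar 8: v0=E3 v1=C4 downbeat m6
bar 9: v0=D3 v1=F3 downbeat m3
bar 10: v0=B3 v1=G4 downbeat m6
bar 11: v0=A3 v1=A4 downbeat P8
  -> R2 @ bar 3 tick 0 v(0, 1): D4/B4 M6 -> E4/E5 P8 similar
  -> R4 @ bar 3 tick 2 v(0, 1): E4/D5 m7 untreated
  -> R7 @ bar 9 tick 2 v(1,): F3->B3 leap 6st
  -> R7 @ bar 9 tick 3 v(1,): B3->F3 leap 6st
  -> R7 @ bar 10 tick 0 v(1,): F3->G4 leap 14st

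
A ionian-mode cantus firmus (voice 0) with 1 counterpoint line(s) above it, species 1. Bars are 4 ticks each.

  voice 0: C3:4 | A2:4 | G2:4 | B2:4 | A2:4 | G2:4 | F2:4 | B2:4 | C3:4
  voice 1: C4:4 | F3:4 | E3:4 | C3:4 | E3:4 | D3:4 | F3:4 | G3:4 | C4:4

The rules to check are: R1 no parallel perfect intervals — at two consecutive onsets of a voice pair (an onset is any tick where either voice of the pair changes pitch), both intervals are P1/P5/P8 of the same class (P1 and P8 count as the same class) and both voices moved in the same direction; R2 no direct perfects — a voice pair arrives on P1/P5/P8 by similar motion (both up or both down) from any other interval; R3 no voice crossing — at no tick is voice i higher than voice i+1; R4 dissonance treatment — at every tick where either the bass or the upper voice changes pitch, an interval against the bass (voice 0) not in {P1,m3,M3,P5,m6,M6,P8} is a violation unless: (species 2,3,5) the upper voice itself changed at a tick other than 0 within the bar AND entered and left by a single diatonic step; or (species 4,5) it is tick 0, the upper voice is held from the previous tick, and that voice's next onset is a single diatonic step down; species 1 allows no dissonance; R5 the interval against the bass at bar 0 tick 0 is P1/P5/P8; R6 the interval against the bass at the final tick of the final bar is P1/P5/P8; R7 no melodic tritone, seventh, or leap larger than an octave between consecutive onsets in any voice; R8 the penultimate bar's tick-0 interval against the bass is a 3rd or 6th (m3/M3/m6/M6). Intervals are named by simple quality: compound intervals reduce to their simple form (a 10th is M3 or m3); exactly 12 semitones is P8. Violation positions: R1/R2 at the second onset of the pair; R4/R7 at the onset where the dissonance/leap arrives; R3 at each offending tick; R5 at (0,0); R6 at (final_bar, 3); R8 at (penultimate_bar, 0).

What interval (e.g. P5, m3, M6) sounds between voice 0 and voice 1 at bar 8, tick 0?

voice 0=C3 voice 1=C4 -> P8

P8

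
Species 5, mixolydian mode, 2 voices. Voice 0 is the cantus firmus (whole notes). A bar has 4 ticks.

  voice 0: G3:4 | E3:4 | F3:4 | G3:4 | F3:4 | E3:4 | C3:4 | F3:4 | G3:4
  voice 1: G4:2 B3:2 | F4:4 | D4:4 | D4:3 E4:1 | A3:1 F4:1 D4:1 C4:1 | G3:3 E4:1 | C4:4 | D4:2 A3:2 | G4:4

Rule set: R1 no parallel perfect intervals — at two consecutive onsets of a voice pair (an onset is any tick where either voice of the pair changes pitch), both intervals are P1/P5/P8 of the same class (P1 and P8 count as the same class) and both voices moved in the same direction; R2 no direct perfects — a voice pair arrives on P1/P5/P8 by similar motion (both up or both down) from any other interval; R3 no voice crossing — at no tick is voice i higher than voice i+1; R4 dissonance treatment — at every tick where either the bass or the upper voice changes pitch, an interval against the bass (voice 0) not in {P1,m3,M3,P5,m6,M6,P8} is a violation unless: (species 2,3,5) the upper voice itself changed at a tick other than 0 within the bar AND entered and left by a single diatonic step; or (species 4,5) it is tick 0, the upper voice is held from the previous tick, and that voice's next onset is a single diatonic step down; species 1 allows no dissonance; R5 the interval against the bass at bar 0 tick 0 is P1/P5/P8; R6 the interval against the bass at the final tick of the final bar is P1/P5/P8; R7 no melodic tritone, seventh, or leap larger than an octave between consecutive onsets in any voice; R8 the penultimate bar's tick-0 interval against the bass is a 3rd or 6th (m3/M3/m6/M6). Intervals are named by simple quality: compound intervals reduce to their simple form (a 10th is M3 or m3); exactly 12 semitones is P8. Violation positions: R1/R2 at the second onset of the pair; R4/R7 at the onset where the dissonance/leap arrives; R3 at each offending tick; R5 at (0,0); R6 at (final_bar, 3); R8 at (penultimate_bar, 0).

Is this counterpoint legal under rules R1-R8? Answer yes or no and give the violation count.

bar 0: v0=G3 v1=G4 (P8)
bar 1: v0=E3 v1=F4 (m2)
bar 2: v0=F3 v1=D4 (M6)
bar 3: v0=G3 v1=D4 (P5)
bar 4: v0=F3 v1=A3 (M3)
bar 5: v0=E3 v1=G3 (m3)
bar 6: v0=C3 v1=C4 (P8)
bar 7: v0=F3 v1=D4 (M6)
bar 8: v0=G3 v1=G4 (P8)
  R4 @ bar1.0: E3/F4 m2 untreated
  R7 @ bar1.0: B3->F4 leap 6st
  R1 @ bar6.0: E3/E4 P8 -> C3/C4 P8 similar
  R2 @ bar8.0: F3/A3 M3 -> G3/G4 P8 similar
  R7 @ bar8.0: A3->G4 leap 10st

No (5 violations)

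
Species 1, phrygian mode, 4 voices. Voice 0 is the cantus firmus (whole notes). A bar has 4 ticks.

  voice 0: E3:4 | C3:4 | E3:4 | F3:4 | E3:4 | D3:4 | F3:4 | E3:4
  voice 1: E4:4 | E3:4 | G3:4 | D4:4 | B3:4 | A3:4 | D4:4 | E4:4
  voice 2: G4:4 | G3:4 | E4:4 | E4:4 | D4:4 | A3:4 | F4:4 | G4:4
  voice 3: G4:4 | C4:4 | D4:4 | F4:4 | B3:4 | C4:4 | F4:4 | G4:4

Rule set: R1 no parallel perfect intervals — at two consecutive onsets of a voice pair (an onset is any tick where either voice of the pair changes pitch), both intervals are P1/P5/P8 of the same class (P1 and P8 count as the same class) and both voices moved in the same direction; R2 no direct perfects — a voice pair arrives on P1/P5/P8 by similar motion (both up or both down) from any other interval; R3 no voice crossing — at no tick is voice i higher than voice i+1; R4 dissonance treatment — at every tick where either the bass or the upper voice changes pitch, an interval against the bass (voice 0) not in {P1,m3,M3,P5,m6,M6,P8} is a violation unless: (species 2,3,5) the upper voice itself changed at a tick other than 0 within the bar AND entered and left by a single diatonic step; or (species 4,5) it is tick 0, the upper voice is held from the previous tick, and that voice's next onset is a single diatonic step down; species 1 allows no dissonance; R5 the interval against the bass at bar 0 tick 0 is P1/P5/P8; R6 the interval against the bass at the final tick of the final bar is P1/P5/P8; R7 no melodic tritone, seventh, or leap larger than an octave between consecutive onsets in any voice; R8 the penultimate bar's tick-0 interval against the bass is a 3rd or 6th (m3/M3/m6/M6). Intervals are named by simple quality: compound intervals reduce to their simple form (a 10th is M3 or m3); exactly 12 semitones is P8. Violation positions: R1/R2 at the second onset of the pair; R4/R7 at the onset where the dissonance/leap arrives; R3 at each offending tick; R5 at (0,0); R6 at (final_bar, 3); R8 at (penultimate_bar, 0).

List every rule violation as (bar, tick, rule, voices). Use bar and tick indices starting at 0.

(0, 0, R5, (0, 2))
(0, 0, R5, (0, 3))
(1, 0, R2, (0, 2))
(1, 0, R2, (0, 3))
(2, 0, R2, (0, 2))
(2, 0, R2, (1, 3))
(2, 0, R3, (2, 3))
(2, 0, R4, (0, 3))
(2, 1, R3, (2, 3))
(2, 2, R3, (2, 3))
(2, 3, R3, (2, 3))
(3, 0, R2, (0, 3))
(3, 0, R4, (0, 2))
(4, 0, R2, (0, 1))
(4, 0, R2, (0, 3))
(4, 0, R2, (1, 3))
(4, 0, R3, (2, 3))
(4, 0, R4, (0, 2))
(4, 0, R7, (3,))
(4, 1, R3, (2, 3))
(4, 2, R3, (2, 3))
(4, 3, R3, (2, 3))
(5, 0, R1, (0, 1))
(5, 0, R2, (0, 2))
(5, 0, R2, (1, 2))
(5, 0, R4, (0, 3))
(6, 0, R2, (0, 2))
(6, 0, R2, (0, 3))
(6, 0, R2, (2, 3))
(6, 0, R8, (0, 2))
(6, 0, R8, (0, 3))
(7, 0, R1, (2, 3))
(7, 3, R6, (0, 2))
(7, 3, R6, (0, 3))

bar 0: v0=E3 v1=E4 v2=G4 v3=G4 downbeat m3
bar 1: v0=C3 v1=E3 v2=G3 v3=C4 downbeat P8
bar 2: v0=E3 v1=G3 v2=E4 v3=D4 downbeat m7
bar 3: v0=F3 v1=D4 v2=E4 v3=F4 downbeat P8
bar 4: v0=E3 v1=B3 v2=D4 v3=B3 downbeat P5
bar 5: v0=D3 v1=A3 v2=A3 v3=C4 downbeat m7
bar 6: v0=F3 v1=D4 v2=F4 v3=F4 downbeat P8
bar 7: v0=E3 v1=E4 v2=G4 v3=G4 downbeat m3
  -> R5 @ bar 0 tick 0 v(0, 2): opens on m3
  -> R5 @ bar 0 tick 0 v(0, 3): opens on m3
  -> R2 @ bar 1 tick 0 v(0, 2): E3/G4 m3 -> C3/G3 P5 similar
  -> R2 @ bar 1 tick 0 v(0, 3): E3/G4 m3 -> C3/C4 P8 similar
  -> R2 @ bar 2 tick 0 v(0, 2): C3/G3 P5 -> E3/E4 P8 similar
  -> R2 @ bar 2 tick 0 v(1, 3): E3/C4 m6 -> G3/D4 P5 similar
  -> R3 @ bar 2 tick 0 v(2, 3): E4 above D4
  -> R4 @ bar 2 tick 0 v(0, 3): E3/D4 m7 untreated
  -> R3 @ bar 2 tick 1 v(2, 3): E4 above D4
  -> R3 @ bar 2 tick 2 v(2, 3): E4 above D4
  -> R3 @ bar 2 tick 3 v(2, 3): E4 above D4
  -> R2 @ bar 3 tick 0 v(0, 3): E3/D4 m7 -> F3/F4 P8 similar
  -> R4 @ bar 3 tick 0 v(0, 2): F3/E4 M7 untreated
  -> R2 @ bar 4 tick 0 v(0, 1): F3/D4 M6 -> E3/B3 P5 similar
  -> R2 @ bar 4 tick 0 v(0, 3): F3/F4 P8 -> E3/B3 P5 similar
  -> R2 @ bar 4 tick 0 v(1, 3): D4/F4 m3 -> B3/B3 P1 similar
  -> R3 @ bar 4 tick 0 v(2, 3): D4 above B3
  -> R4 @ bar 4 tick 0 v(0, 2): E3/D4 m7 untreated
  -> R7 @ bar 4 tick 0 v(3,): F4->B3 leap 6st
  -> R3 @ bar 4 tick 1 v(2, 3): D4 above B3
  -> R3 @ bar 4 tick 2 v(2, 3): D4 above B3
  -> R3 @ bar 4 tick 3 v(2, 3): D4 above B3
  -> R1 @ bar 5 tick 0 v(0, 1): E3/B3 P5 -> D3/A3 P5 similar
  -> R2 @ bar 5 tick 0 v(0, 2): E3/D4 m7 -> D3/A3 P5 similar
  -> R2 @ bar 5 tick 0 v(1, 2): B3/D4 m3 -> A3/A3 P1 similar
  -> R4 @ bar 5 tick 0 v(0, 3): D3/C4 m7 untreated
  -> R2 @ bar 6 tick 0 v(0, 2): D3/A3 P5 -> F3/F4 P8 similar
  -> R2 @ bar 6 tick 0 v(0, 3): D3/C4 m7 -> F3/F4 P8 similar
  -> R2 @ bar 6 tick 0 v(2, 3): A3/C4 m3 -> F4/F4 P1 similar
  -> R8 @ bar 6 tick 0 v(0, 2): penult P8 not 3rd/6th
  -> R8 @ bar 6 tick 0 v(0, 3): penult P8 not 3rd/6th
  -> R1 @ bar 7 tick 0 v(2, 3): F4/F4 P1 -> G4/G4 P1 similar
  -> R6 @ bar 7 tick 3 v(0, 2): closes on m3
  -> R6 @ bar 7 tick 3 v(0, 3): closes on m3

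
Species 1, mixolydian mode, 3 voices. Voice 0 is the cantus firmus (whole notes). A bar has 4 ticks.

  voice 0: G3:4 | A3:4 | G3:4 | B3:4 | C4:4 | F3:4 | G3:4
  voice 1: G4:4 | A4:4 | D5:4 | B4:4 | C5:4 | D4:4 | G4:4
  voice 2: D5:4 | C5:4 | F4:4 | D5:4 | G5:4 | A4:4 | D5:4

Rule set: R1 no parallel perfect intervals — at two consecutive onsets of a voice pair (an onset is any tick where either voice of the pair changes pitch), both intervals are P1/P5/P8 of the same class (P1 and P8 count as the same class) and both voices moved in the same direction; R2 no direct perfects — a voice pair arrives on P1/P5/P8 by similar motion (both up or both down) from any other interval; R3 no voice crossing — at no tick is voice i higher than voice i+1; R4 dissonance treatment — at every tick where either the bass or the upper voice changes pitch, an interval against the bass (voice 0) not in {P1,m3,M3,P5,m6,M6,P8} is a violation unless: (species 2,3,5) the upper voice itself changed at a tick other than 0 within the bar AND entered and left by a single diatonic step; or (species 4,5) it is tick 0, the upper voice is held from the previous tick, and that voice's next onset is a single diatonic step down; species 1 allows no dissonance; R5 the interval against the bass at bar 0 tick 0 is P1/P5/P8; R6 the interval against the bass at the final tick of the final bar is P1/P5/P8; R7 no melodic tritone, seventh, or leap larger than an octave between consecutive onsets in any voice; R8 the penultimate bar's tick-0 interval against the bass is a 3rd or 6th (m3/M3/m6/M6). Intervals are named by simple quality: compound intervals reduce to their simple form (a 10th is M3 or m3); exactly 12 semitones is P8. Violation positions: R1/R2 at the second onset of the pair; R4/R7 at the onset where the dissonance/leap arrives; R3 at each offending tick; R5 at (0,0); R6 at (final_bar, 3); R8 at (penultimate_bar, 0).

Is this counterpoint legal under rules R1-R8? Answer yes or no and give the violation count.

bar 0: v0=G3 v1=G4 v2=D5 (P5)
bar 1: v0=A3 v1=A4 v2=C5 (m3)
bar 2: v0=G3 v1=D5 v2=F4 (m7)
bar 3: v0=B3 v1=B4 v2=D5 (m3)
bar 4: v0=C4 v1=C5 v2=G5 (P5)
bar 5: v0=F3 v1=D4 v2=A4 (M3)
bar 6: v0=G3 v1=G4 v2=D5 (P5)
  R1 @ bar1.0: G3/G4 P8 -> A3/A4 P8 similar
  R3 @ bar2.0: D5 above F4
  R4 @ bar2.0: G3/F4 m7 untreated
  R3 @ bar2.1: D5 above F4
  R3 @ bar2.2: D5 above F4
  R3 @ bar2.3: D5 above F4
  R1 @ bar4.0: B3/B4 P8 -> C4/C5 P8 similar
  R2 @ bar4.0: B3/D5 m3 -> C4/G5 P5 similar
  R2 @ bar4.0: B4/D5 m3 -> C5/G5 P5 similar
  R1 @ bar5.0: C5/G5 P5 -> D4/A4 P5 similar
  R7 @ bar5.0: C5->D4 leap 10st
  R7 @ bar5.0: G5->A4 leap 10st
  R1 @ bar6.0: D4/A4 P5 -> G4/D5 P5 similar
  R2 @ bar6.0: F3/D4 M6 -> G3/G4 P8 similar
  R2 @ bar6.0: F3/A4 M3 -> G3/D5 P5 similar

No (15 violations)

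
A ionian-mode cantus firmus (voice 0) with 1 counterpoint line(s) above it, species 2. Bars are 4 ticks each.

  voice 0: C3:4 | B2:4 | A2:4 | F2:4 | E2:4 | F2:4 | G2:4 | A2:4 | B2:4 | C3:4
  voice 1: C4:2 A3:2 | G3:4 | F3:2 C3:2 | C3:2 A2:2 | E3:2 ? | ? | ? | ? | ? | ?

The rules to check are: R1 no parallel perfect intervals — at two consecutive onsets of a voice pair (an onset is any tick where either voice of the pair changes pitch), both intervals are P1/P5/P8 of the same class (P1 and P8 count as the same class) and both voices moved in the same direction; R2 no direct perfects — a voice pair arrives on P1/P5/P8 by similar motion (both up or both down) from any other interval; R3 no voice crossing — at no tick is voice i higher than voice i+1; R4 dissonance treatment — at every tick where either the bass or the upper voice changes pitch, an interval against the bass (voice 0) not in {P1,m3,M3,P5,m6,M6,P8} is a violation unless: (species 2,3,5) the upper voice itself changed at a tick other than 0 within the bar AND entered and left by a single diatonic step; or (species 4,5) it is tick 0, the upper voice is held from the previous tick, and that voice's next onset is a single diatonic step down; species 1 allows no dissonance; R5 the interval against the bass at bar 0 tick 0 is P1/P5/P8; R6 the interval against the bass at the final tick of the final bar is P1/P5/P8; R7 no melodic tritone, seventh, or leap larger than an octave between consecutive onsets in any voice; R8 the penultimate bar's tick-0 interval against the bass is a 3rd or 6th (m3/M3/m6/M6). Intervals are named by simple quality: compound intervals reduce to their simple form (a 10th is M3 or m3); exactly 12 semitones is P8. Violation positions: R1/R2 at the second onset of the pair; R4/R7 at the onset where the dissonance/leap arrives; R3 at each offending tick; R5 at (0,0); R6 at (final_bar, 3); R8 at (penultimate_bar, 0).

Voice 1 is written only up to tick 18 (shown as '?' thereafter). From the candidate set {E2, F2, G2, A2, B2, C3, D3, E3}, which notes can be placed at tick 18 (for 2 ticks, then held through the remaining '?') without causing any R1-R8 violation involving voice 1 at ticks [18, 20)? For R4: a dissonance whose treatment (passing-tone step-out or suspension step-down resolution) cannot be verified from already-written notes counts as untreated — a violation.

E2: legal
F2: violates R4,R7
G2: legal
A2: violates R4
B2: legal
C3: legal
D3: violates R4
E3: legal

{B2, C3, E2, E3, G2}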